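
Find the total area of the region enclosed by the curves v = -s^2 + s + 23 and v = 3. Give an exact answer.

243/2

Set the curves equal: -s^2 + s + 23 = 3, so -s^2 + s + 20 = 0, which factors as -(s - 5)*(s + 4) = 0. The curves meet at s = -4, 5.
On [-4, 5], v = -s^2 + s + 23 is on top; that piece has area ∫[-4,5] (-s^2 + s + 20) ds = 243/2.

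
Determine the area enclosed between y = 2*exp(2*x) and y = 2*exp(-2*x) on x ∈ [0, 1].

On [0, 1], (2*exp(2*x)) - (2*exp(-2*x)) = 2*exp(2*x) - 2*exp(-2*x) is ≥ 0 throughout, so the area is a single integral of |2*exp(2*x) - 2*exp(-2*x)|.
∫[0,1] (2*exp(2*x) - 2*exp(-2*x)) dx = -2 + exp(-2) + exp(2).

-2 + exp(-2) + exp(2)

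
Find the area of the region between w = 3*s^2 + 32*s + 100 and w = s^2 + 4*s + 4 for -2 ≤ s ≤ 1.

252

On [-2, 1], (3*s^2 + 32*s + 100) - (s^2 + 4*s + 4) = 2*s^2 + 28*s + 96 is ≥ 0 throughout, so the area is a single integral of |2*s^2 + 28*s + 96|.
∫[-2,1] (2*s^2 + 28*s + 96) ds = 252.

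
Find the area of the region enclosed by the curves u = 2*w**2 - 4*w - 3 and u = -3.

8/3

Both boundary curves give u as a function of w, so integrate with respect to w. Setting them equal: 2*w**2 - 4*w = 0, i.e. 2*w*(w - 2) = 0, so they meet at w = 0, 2.
For w in [0, 2], u = 2*w**2 - 4*w - 3 is on the left; area = ∫[0,2] (-(2*w**2 - 4*w)) dw = 8/3.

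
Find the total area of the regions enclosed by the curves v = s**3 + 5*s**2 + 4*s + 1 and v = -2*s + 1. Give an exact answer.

37/12

Set the curves equal: s**3 + 5*s**2 + 4*s + 1 = -2*s + 1, so s**3 + 5*s**2 + 6*s = 0, which factors as s*(s + 2)*(s + 3) = 0. The curves meet at s = -3, -2, 0.
On [-3, -2], v = s**3 + 5*s**2 + 4*s + 1 is on top; that piece has area ∫[-3,-2] (s**3 + 5*s**2 + 6*s) ds = 5/12.
On [-2, 0], v = -2*s + 1 is on top; that piece has area ∫[-2,0] (-(s**3 + 5*s**2 + 6*s)) ds = 8/3.
Total enclosed area = 5/12 + 8/3 = 37/12.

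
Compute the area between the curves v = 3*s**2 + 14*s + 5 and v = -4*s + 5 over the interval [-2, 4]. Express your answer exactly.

236

The difference (3*s**2 + 14*s + 5) - (-4*s + 5) = 3*s**2 + 18*s changes sign at s = 0 inside [-2, 4], so split the integral there.
∫[-2,0] (3*s**2 + 18*s) ds = -28; the area of that piece is 28.
∫[0,4] (3*s**2 + 18*s) ds = 208.
Total area = 28 + 208 = 236.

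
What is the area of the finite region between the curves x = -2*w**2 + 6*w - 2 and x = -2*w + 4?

8/3

Both boundary curves give x as a function of w, so integrate with respect to w. Setting them equal: -2*w**2 + 8*w - 6 = 0, i.e. -2*(w - 3)*(w - 1) = 0, so they meet at w = 1, 3.
For w in [1, 3], x = -2*w**2 + 6*w - 2 is on the right; area = ∫[1,3] (-2*w**2 + 8*w - 6) dw = 8/3.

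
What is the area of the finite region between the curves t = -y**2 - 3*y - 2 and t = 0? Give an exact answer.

1/6

Both boundary curves give t as a function of y, so integrate with respect to y. Setting them equal: -y**2 - 3*y - 2 = 0, i.e. -(y + 1)*(y + 2) = 0, so they meet at y = -2, -1.
For y in [-2, -1], t = -y**2 - 3*y - 2 is on the right; area = ∫[-2,-1] (-y**2 - 3*y - 2) dy = 1/6.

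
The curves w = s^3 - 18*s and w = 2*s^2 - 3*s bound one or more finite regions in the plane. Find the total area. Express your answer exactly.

863/6

Set the curves equal: s^3 - 18*s = 2*s^2 - 3*s, so s^3 - 2*s^2 - 15*s = 0, which factors as s*(s - 5)*(s + 3) = 0. The curves meet at s = -3, 0, 5.
On [-3, 0], w = s^3 - 18*s is on top; that piece has area ∫[-3,0] (s^3 - 2*s^2 - 15*s) ds = 117/4.
On [0, 5], w = 2*s^2 - 3*s is on top; that piece has area ∫[0,5] (-(s^3 - 2*s^2 - 15*s)) ds = 1375/12.
Total enclosed area = 117/4 + 1375/12 = 863/6.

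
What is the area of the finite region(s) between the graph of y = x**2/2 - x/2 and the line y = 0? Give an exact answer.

The curve meets the x-axis where x**2/2 - x/2 = 0, i.e. x*(x - 1)/2 = 0, at x = 0, 1.
On [0, 1] the curve lies below the axis; ∫[0,1] (x**2/2 - x/2) dx = -1/12, giving area 1/12.

1/12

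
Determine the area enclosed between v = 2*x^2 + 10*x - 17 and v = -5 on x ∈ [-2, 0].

On [-2, 0], (2*x^2 + 10*x - 17) - (-5) = 2*x^2 + 10*x - 12 is ≤ 0 throughout, so the area is a single integral of |2*x^2 + 10*x - 12|.
∫[-2,0] (2*x^2 + 10*x - 12) dx = -116/3; the area of that piece is 116/3.

116/3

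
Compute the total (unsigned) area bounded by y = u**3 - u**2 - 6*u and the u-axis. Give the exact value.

253/12

The curve meets the u-axis where u**3 - u**2 - 6*u = 0, i.e. u*(u - 3)*(u + 2) = 0, at u = -2, 0, 3.
On [-2, 0] the curve lies above the axis; ∫[-2,0] (u**3 - u**2 - 6*u) du = 16/3, giving area 16/3.
On [0, 3] the curve lies below the axis; ∫[0,3] (u**3 - u**2 - 6*u) du = -63/4, giving area 63/4.
Total area = 16/3 + 63/4 = 253/12.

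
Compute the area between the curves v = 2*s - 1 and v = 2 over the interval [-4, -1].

On [-4, -1], (2*s - 1) - (2) = 2*s - 3 is ≤ 0 throughout, so the area is a single integral of |2*s - 3|.
∫[-4,-1] (2*s - 3) ds = -24; the area of that piece is 24.

24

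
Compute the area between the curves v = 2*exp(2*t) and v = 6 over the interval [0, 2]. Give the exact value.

The difference (2*exp(2*t)) - (6) = 2*exp(2*t) - 6 changes sign at t = log(3)/2 inside [0, 2], so split the integral there.
∫[0,log(3)/2] (2*exp(2*t) - 6) dt = 2 - log(27); the area of that piece is -2 + log(27).
∫[log(3)/2,2] (2*exp(2*t) - 6) dt = -15 + 3*log(3) + exp(4).
Total area = (-2 + log(27)) + (-15 + 3*log(3) + exp(4)) = -17 + 6*log(3) + exp(4).

-17 + 6*log(3) + exp(4)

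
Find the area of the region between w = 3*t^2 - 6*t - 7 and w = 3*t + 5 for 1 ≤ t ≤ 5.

The difference (3*t^2 - 6*t - 7) - (3*t + 5) = 3*t^2 - 9*t - 12 changes sign at t = 4 inside [1, 5], so split the integral there.
∫[1,4] (3*t^2 - 9*t - 12) dt = -81/2; the area of that piece is 81/2.
∫[4,5] (3*t^2 - 9*t - 12) dt = 17/2.
Total area = 81/2 + 17/2 = 49.

49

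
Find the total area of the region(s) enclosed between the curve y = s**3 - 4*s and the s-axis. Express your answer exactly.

The curve meets the s-axis where s**3 - 4*s = 0, i.e. s*(s - 2)*(s + 2) = 0, at s = -2, 0, 2.
On [-2, 0] the curve lies above the axis; ∫[-2,0] (s**3 - 4*s) ds = 4, giving area 4.
On [0, 2] the curve lies below the axis; ∫[0,2] (s**3 - 4*s) ds = -4, giving area 4.
Total area = 4 + 4 = 8.

8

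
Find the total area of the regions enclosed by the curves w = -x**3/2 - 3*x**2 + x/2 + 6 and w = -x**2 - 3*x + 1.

Set the curves equal: -x**3/2 - 3*x**2 + x/2 + 6 = -x**2 - 3*x + 1, so -x**3/2 - 2*x**2 + 7*x/2 + 5 = 0, which factors as -(x - 2)*(x + 1)*(x + 5)/2 = 0. The curves meet at x = -5, -1, 2.
On [-5, -1], w = -x**2 - 3*x + 1 is on top; that piece has area ∫[-5,-1] (-(-x**3/2 - 2*x**2 + 7*x/2 + 5)) dx = 80/3.
On [-1, 2], w = -x**3/2 - 3*x**2 + x/2 + 6 is on top; that piece has area ∫[-1,2] (-x**3/2 - 2*x**2 + 7*x/2 + 5) dx = 99/8.
Total enclosed area = 80/3 + 99/8 = 937/24.

937/24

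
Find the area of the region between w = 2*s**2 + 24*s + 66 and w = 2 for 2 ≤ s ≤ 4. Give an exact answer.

On [2, 4], (2*s**2 + 24*s + 66) - (2) = 2*s**2 + 24*s + 64 is ≥ 0 throughout, so the area is a single integral of |2*s**2 + 24*s + 64|.
∫[2,4] (2*s**2 + 24*s + 64) ds = 928/3.

928/3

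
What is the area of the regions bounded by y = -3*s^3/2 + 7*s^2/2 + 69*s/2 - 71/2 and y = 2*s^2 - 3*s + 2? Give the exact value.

Set the curves equal: -3*s^3/2 + 7*s^2/2 + 69*s/2 - 71/2 = 2*s^2 - 3*s + 2, so -3*s^3/2 + 3*s^2/2 + 75*s/2 - 75/2 = 0, which factors as -3*(s - 5)*(s - 1)*(s + 5)/2 = 0. The curves meet at s = -5, 1, 5.
On [-5, 1], y = 2*s^2 - 3*s + 2 is on top; that piece has area ∫[-5,1] (-(-3*s^3/2 + 3*s^2/2 + 75*s/2 - 75/2)) ds = 378.
On [1, 5], y = -3*s^3/2 + 7*s^2/2 + 69*s/2 - 71/2 is on top; that piece has area ∫[1,5] (-3*s^3/2 + 3*s^2/2 + 75*s/2 - 75/2) ds = 128.
Total enclosed area = 378 + 128 = 506.

506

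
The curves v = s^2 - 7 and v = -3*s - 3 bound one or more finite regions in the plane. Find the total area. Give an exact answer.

Set the curves equal: s^2 - 7 = -3*s - 3, so s^2 + 3*s - 4 = 0, which factors as (s - 1)*(s + 4) = 0. The curves meet at s = -4, 1.
On [-4, 1], v = -3*s - 3 is on top; that piece has area ∫[-4,1] (-(s^2 + 3*s - 4)) ds = 125/6.

125/6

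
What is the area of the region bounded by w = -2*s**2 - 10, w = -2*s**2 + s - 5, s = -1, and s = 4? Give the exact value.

65/2

On [-1, 4], (-2*s**2 - 10) - (-2*s**2 + s - 5) = -s - 5 is ≤ 0 throughout, so the area is a single integral of |-s - 5|.
∫[-1,4] (-s - 5) ds = -65/2; the area of that piece is 65/2.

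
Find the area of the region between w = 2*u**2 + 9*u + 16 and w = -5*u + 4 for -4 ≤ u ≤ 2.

90

The difference (2*u**2 + 9*u + 16) - (-5*u + 4) = 2*u**2 + 14*u + 12 changes sign at u = -1 inside [-4, 2], so split the integral there.
∫[-4,-1] (2*u**2 + 14*u + 12) du = -27; the area of that piece is 27.
∫[-1,2] (2*u**2 + 14*u + 12) du = 63.
Total area = 27 + 63 = 90.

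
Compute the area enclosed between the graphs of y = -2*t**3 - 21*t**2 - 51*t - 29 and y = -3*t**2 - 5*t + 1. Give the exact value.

Set the curves equal: -2*t**3 - 21*t**2 - 51*t - 29 = -3*t**2 - 5*t + 1, so -2*t**3 - 18*t**2 - 46*t - 30 = 0, which factors as -2*(t + 1)*(t + 3)*(t + 5) = 0. The curves meet at t = -5, -3, -1.
On [-5, -3], y = -3*t**2 - 5*t + 1 is on top; that piece has area ∫[-5,-3] (-(-2*t**3 - 18*t**2 - 46*t - 30)) dt = 8.
On [-3, -1], y = -2*t**3 - 21*t**2 - 51*t - 29 is on top; that piece has area ∫[-3,-1] (-2*t**3 - 18*t**2 - 46*t - 30) dt = 8.
Total enclosed area = 8 + 8 = 16.

16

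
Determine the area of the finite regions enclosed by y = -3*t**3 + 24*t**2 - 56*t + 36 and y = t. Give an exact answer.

37/4

Set the curves equal: -3*t**3 + 24*t**2 - 56*t + 36 = t, so -3*t**3 + 24*t**2 - 57*t + 36 = 0, which factors as -3*(t - 4)*(t - 3)*(t - 1) = 0. The curves meet at t = 1, 3, 4.
On [1, 3], y = t is on top; that piece has area ∫[1,3] (-(-3*t**3 + 24*t**2 - 57*t + 36)) dt = 8.
On [3, 4], y = -3*t**3 + 24*t**2 - 56*t + 36 is on top; that piece has area ∫[3,4] (-3*t**3 + 24*t**2 - 57*t + 36) dt = 5/4.
Total enclosed area = 8 + 5/4 = 37/4.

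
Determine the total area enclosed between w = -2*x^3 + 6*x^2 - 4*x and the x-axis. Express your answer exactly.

The curve meets the x-axis where -2*x^3 + 6*x^2 - 4*x = 0, i.e. -2*x*(x - 2)*(x - 1) = 0, at x = 0, 1, 2.
On [0, 1] the curve lies below the axis; ∫[0,1] (-2*x^3 + 6*x^2 - 4*x) dx = -1/2, giving area 1/2.
On [1, 2] the curve lies above the axis; ∫[1,2] (-2*x^3 + 6*x^2 - 4*x) dx = 1/2, giving area 1/2.
Total area = 1/2 + 1/2 = 1.

1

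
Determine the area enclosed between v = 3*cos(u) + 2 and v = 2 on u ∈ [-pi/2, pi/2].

6

On [-pi/2, pi/2], (3*cos(u) + 2) - (2) = 3*cos(u) is ≥ 0 throughout, so the area is a single integral of |3*cos(u)|.
∫[-pi/2,pi/2] (3*cos(u)) du = 6.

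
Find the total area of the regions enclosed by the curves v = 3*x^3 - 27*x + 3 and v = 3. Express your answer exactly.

243/2

Set the curves equal: 3*x^3 - 27*x + 3 = 3, so 3*x^3 - 27*x = 0, which factors as 3*x*(x - 3)*(x + 3) = 0. The curves meet at x = -3, 0, 3.
On [-3, 0], v = 3*x^3 - 27*x + 3 is on top; that piece has area ∫[-3,0] (3*x^3 - 27*x) dx = 243/4.
On [0, 3], v = 3 is on top; that piece has area ∫[0,3] (-(3*x^3 - 27*x)) dx = 243/4.
Total enclosed area = 243/4 + 243/4 = 243/2.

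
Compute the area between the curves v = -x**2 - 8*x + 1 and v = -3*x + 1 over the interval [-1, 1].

The difference (-x**2 - 8*x + 1) - (-3*x + 1) = -x**2 - 5*x changes sign at x = 0 inside [-1, 1], so split the integral there.
∫[-1,0] (-x**2 - 5*x) dx = 13/6.
∫[0,1] (-x**2 - 5*x) dx = -17/6; the area of that piece is 17/6.
Total area = 13/6 + 17/6 = 5.

5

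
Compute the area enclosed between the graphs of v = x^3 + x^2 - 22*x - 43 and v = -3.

Set the curves equal: x^3 + x^2 - 22*x - 43 = -3, so x^3 + x^2 - 22*x - 40 = 0, which factors as (x - 5)*(x + 2)*(x + 4) = 0. The curves meet at x = -4, -2, 5.
On [-4, -2], v = x^3 + x^2 - 22*x - 43 is on top; that piece has area ∫[-4,-2] (x^3 + x^2 - 22*x - 40) dx = 32/3.
On [-2, 5], v = -3 is on top; that piece has area ∫[-2,5] (-(x^3 + x^2 - 22*x - 40)) dx = 3773/12.
Total enclosed area = 32/3 + 3773/12 = 3901/12.

3901/12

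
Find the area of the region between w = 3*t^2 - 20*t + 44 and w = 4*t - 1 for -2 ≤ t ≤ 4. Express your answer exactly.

The difference (3*t^2 - 20*t + 44) - (4*t - 1) = 3*t^2 - 24*t + 45 changes sign at t = 3 inside [-2, 4], so split the integral there.
∫[-2,3] (3*t^2 - 24*t + 45) dt = 200.
∫[3,4] (3*t^2 - 24*t + 45) dt = -2; the area of that piece is 2.
Total area = 200 + 2 = 202.

202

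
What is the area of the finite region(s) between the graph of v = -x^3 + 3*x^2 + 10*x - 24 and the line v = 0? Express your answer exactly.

407/4

The curve meets the x-axis where -x^3 + 3*x^2 + 10*x - 24 = 0, i.e. -(x - 4)*(x - 2)*(x + 3) = 0, at x = -3, 2, 4.
On [-3, 2] the curve lies below the axis; ∫[-3,2] (-x^3 + 3*x^2 + 10*x - 24) dx = -375/4, giving area 375/4.
On [2, 4] the curve lies above the axis; ∫[2,4] (-x^3 + 3*x^2 + 10*x - 24) dx = 8, giving area 8.
Total area = 375/4 + 8 = 407/4.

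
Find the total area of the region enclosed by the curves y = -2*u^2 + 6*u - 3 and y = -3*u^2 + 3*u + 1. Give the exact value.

Set the curves equal: -2*u^2 + 6*u - 3 = -3*u^2 + 3*u + 1, so u^2 + 3*u - 4 = 0, which factors as (u - 1)*(u + 4) = 0. The curves meet at u = -4, 1.
On [-4, 1], y = -3*u^2 + 3*u + 1 is on top; that piece has area ∫[-4,1] (-(u^2 + 3*u - 4)) du = 125/6.

125/6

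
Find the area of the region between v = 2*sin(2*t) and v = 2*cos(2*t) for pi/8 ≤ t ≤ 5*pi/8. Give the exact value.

2*sqrt(2)

On [pi/8, 5*pi/8], (2*sin(2*t)) - (2*cos(2*t)) = 2*sin(2*t) - 2*cos(2*t) is ≥ 0 throughout, so the area is a single integral of |2*sin(2*t) - 2*cos(2*t)|.
∫[pi/8,5*pi/8] (2*sin(2*t) - 2*cos(2*t)) dt = 2*sqrt(2).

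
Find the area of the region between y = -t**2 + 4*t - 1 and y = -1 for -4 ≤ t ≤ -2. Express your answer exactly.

On [-4, -2], (-t**2 + 4*t - 1) - (-1) = -t**2 + 4*t is ≤ 0 throughout, so the area is a single integral of |-t**2 + 4*t|.
∫[-4,-2] (-t**2 + 4*t) dt = -128/3; the area of that piece is 128/3.

128/3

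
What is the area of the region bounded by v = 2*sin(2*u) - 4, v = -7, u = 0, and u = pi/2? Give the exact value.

2 + 3*pi/2

On [0, pi/2], (2*sin(2*u) - 4) - (-7) = 2*sin(2*u) + 3 is ≥ 0 throughout, so the area is a single integral of |2*sin(2*u) + 3|.
∫[0,pi/2] (2*sin(2*u) + 3) du = 2 + 3*pi/2.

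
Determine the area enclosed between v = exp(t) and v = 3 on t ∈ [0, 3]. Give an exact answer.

The difference (exp(t)) - (3) = exp(t) - 3 changes sign at t = log(3) inside [0, 3], so split the integral there.
∫[0,log(3)] (exp(t) - 3) dt = 2 - log(27); the area of that piece is -2 + log(27).
∫[log(3),3] (exp(t) - 3) dt = -12 + 3*log(3) + exp(3).
Total area = (-2 + log(27)) + (-12 + 3*log(3) + exp(3)) = -14 + 6*log(3) + exp(3).

-14 + 6*log(3) + exp(3)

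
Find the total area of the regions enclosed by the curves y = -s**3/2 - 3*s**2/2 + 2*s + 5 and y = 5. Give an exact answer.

Set the curves equal: -s**3/2 - 3*s**2/2 + 2*s + 5 = 5, so -s**3/2 - 3*s**2/2 + 2*s = 0, which factors as -s*(s - 1)*(s + 4)/2 = 0. The curves meet at s = -4, 0, 1.
On [-4, 0], y = 5 is on top; that piece has area ∫[-4,0] (-(-s**3/2 - 3*s**2/2 + 2*s)) ds = 16.
On [0, 1], y = -s**3/2 - 3*s**2/2 + 2*s + 5 is on top; that piece has area ∫[0,1] (-s**3/2 - 3*s**2/2 + 2*s) ds = 3/8.
Total enclosed area = 16 + 3/8 = 131/8.

131/8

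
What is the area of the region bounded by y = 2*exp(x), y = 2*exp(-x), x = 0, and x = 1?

On [0, 1], (2*exp(x)) - (2*exp(-x)) = 2*exp(x) - 2*exp(-x) is ≥ 0 throughout, so the area is a single integral of |2*exp(x) - 2*exp(-x)|.
∫[0,1] (2*exp(x) - 2*exp(-x)) dx = -4 + 2*exp(-1) + 2*exp(1).

-4 + 2*exp(-1) + 2*exp(1)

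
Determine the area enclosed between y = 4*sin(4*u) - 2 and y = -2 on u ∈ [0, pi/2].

The difference (4*sin(4*u) - 2) - (-2) = 4*sin(4*u) changes sign at u = pi/4 inside [0, pi/2], so split the integral there.
∫[0,pi/4] (4*sin(4*u)) du = 2.
∫[pi/4,pi/2] (4*sin(4*u)) du = -2; the area of that piece is 2.
Total area = 2 + 2 = 4.

4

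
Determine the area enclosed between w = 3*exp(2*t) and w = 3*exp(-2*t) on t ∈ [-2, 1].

-6 + 3*exp(-4)/2 + 3*exp(-2)/2 + 3*exp(2)/2 + 3*exp(4)/2

The difference (3*exp(2*t)) - (3*exp(-2*t)) = 3*exp(2*t) - 3*exp(-2*t) changes sign at t = 0 inside [-2, 1], so split the integral there.
∫[-2,0] (3*exp(2*t) - 3*exp(-2*t)) dt = -3*exp(4)/2 - 3*exp(-4)/2 + 3; the area of that piece is -3 + 3*exp(-4)/2 + 3*exp(4)/2.
∫[0,1] (3*exp(2*t) - 3*exp(-2*t)) dt = -3 + 3*exp(-2)/2 + 3*exp(2)/2.
Total area = (-3 + 3*exp(-4)/2 + 3*exp(4)/2) + (-3 + 3*exp(-2)/2 + 3*exp(2)/2) = -6 + 3*exp(-4)/2 + 3*exp(-2)/2 + 3*exp(2)/2 + 3*exp(4)/2.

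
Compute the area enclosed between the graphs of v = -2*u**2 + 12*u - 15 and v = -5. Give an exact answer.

64/3

Set the curves equal: -2*u**2 + 12*u - 15 = -5, so -2*u**2 + 12*u - 10 = 0, which factors as -2*(u - 5)*(u - 1) = 0. The curves meet at u = 1, 5.
On [1, 5], v = -2*u**2 + 12*u - 15 is on top; that piece has area ∫[1,5] (-2*u**2 + 12*u - 10) du = 64/3.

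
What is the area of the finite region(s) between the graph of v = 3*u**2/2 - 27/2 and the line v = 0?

The curve meets the u-axis where 3*u**2/2 - 27/2 = 0, i.e. 3*(u - 3)*(u + 3)/2 = 0, at u = -3, 3.
On [-3, 3] the curve lies below the axis; ∫[-3,3] (3*u**2/2 - 27/2) du = -54, giving area 54.

54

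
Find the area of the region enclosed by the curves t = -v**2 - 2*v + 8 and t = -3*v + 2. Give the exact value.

125/6

Both boundary curves give t as a function of v, so integrate with respect to v. Setting them equal: -v**2 + v + 6 = 0, i.e. -(v - 3)*(v + 2) = 0, so they meet at v = -2, 3.
For v in [-2, 3], t = -v**2 - 2*v + 8 is on the right; area = ∫[-2,3] (-v**2 + v + 6) dv = 125/6.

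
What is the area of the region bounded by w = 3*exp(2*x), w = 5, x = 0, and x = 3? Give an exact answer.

The difference (3*exp(2*x)) - (5) = 3*exp(2*x) - 5 changes sign at x = -log(3)/2 + log(5)/2 inside [0, 3], so split the integral there.
∫[0,-log(3)/2 + log(5)/2] (3*exp(2*x) - 5) dx = log(9*sqrt(15)/125) + 1; the area of that piece is -1 + log(25*sqrt(15)/27).
∫[-log(3)/2 + log(5)/2,3] (3*exp(2*x) - 5) dx = -35/2 - 5*log(3)/2 + 5*log(5)/2 + 3*exp(6)/2.
Total area = (-1 + log(25*sqrt(15)/27)) + (-35/2 - 5*log(3)/2 + 5*log(5)/2 + 3*exp(6)/2) = -37/2 - 11*log(3)/2 + log(15)/2 + 9*log(5)/2 + 3*exp(6)/2.

-37/2 - 11*log(3)/2 + log(15)/2 + 9*log(5)/2 + 3*exp(6)/2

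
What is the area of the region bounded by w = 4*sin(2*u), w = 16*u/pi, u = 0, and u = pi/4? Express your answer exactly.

2 - pi/2

On [0, pi/4], (4*sin(2*u)) - (16*u/pi) = -16*u/pi + 4*sin(2*u) is ≥ 0 throughout, so the area is a single integral of |-16*u/pi + 4*sin(2*u)|.
∫[0,pi/4] (-16*u/pi + 4*sin(2*u)) du = 2 - pi/2.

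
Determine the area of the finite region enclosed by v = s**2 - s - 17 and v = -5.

Set the curves equal: s**2 - s - 17 = -5, so s**2 - s - 12 = 0, which factors as (s - 4)*(s + 3) = 0. The curves meet at s = -3, 4.
On [-3, 4], v = -5 is on top; that piece has area ∫[-3,4] (-(s**2 - s - 12)) ds = 343/6.

343/6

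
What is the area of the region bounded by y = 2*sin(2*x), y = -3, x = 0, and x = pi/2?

On [0, pi/2], (2*sin(2*x)) - (-3) = 2*sin(2*x) + 3 is ≥ 0 throughout, so the area is a single integral of |2*sin(2*x) + 3|.
∫[0,pi/2] (2*sin(2*x) + 3) dx = 2 + 3*pi/2.

2 + 3*pi/2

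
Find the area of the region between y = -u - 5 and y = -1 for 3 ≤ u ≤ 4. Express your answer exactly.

15/2

On [3, 4], (-u - 5) - (-1) = -u - 4 is ≤ 0 throughout, so the area is a single integral of |-u - 4|.
∫[3,4] (-u - 4) du = -15/2; the area of that piece is 15/2.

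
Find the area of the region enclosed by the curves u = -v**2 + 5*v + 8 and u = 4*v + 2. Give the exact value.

Both boundary curves give u as a function of v, so integrate with respect to v. Setting them equal: -v**2 + v + 6 = 0, i.e. -(v - 3)*(v + 2) = 0, so they meet at v = -2, 3.
For v in [-2, 3], u = -v**2 + 5*v + 8 is on the right; area = ∫[-2,3] (-v**2 + v + 6) dv = 125/6.

125/6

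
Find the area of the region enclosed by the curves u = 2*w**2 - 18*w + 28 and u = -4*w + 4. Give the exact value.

Both boundary curves give u as a function of w, so integrate with respect to w. Setting them equal: 2*w**2 - 14*w + 24 = 0, i.e. 2*(w - 4)*(w - 3) = 0, so they meet at w = 3, 4.
For w in [3, 4], u = 2*w**2 - 18*w + 28 is on the left; area = ∫[3,4] (-(2*w**2 - 14*w + 24)) dw = 1/3.

1/3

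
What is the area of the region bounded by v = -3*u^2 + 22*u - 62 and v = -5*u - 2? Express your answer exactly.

1/2

Set the curves equal: -3*u^2 + 22*u - 62 = -5*u - 2, so -3*u^2 + 27*u - 60 = 0, which factors as -3*(u - 5)*(u - 4) = 0. The curves meet at u = 4, 5.
On [4, 5], v = -3*u^2 + 22*u - 62 is on top; that piece has area ∫[4,5] (-3*u^2 + 27*u - 60) du = 1/2.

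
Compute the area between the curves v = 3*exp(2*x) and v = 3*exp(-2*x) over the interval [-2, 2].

The difference (3*exp(2*x)) - (3*exp(-2*x)) = 3*exp(2*x) - 3*exp(-2*x) changes sign at x = 0 inside [-2, 2], so split the integral there.
∫[-2,0] (3*exp(2*x) - 3*exp(-2*x)) dx = -3*exp(4)/2 - 3*exp(-4)/2 + 3; the area of that piece is -3 + 3*exp(-4)/2 + 3*exp(4)/2.
∫[0,2] (3*exp(2*x) - 3*exp(-2*x)) dx = -3 + 3*exp(-4)/2 + 3*exp(4)/2.
Total area = (-3 + 3*exp(-4)/2 + 3*exp(4)/2) + (-3 + 3*exp(-4)/2 + 3*exp(4)/2) = -6 + 3*exp(-4) + 3*exp(4).

-6 + 3*exp(-4) + 3*exp(4)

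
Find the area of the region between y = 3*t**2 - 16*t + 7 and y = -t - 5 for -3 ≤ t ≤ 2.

The difference (3*t**2 - 16*t + 7) - (-t - 5) = 3*t**2 - 15*t + 12 changes sign at t = 1 inside [-3, 2], so split the integral there.
∫[-3,1] (3*t**2 - 15*t + 12) dt = 136.
∫[1,2] (3*t**2 - 15*t + 12) dt = -7/2; the area of that piece is 7/2.
Total area = 136 + 7/2 = 279/2.

279/2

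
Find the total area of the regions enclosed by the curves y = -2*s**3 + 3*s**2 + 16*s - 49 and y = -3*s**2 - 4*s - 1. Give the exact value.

Set the curves equal: -2*s**3 + 3*s**2 + 16*s - 49 = -3*s**2 - 4*s - 1, so -2*s**3 + 6*s**2 + 20*s - 48 = 0, which factors as -2*(s - 4)*(s - 2)*(s + 3) = 0. The curves meet at s = -3, 2, 4.
On [-3, 2], y = -3*s**2 - 4*s - 1 is on top; that piece has area ∫[-3,2] (-(-2*s**3 + 6*s**2 + 20*s - 48)) ds = 375/2.
On [2, 4], y = -2*s**3 + 3*s**2 + 16*s - 49 is on top; that piece has area ∫[2,4] (-2*s**3 + 6*s**2 + 20*s - 48) ds = 16.
Total enclosed area = 375/2 + 16 = 407/2.

407/2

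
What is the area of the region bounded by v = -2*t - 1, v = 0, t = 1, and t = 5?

On [1, 5], (-2*t - 1) - (0) = -2*t - 1 is ≤ 0 throughout, so the area is a single integral of |-2*t - 1|.
∫[1,5] (-2*t - 1) dt = -28; the area of that piece is 28.

28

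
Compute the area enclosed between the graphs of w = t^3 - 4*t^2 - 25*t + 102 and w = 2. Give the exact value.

Set the curves equal: t^3 - 4*t^2 - 25*t + 102 = 2, so t^3 - 4*t^2 - 25*t + 100 = 0, which factors as (t - 5)*(t - 4)*(t + 5) = 0. The curves meet at t = -5, 4, 5.
On [-5, 4], w = t^3 - 4*t^2 - 25*t + 102 is on top; that piece has area ∫[-5,4] (t^3 - 4*t^2 - 25*t + 100) dt = 2673/4.
On [4, 5], w = 2 is on top; that piece has area ∫[4,5] (-(t^3 - 4*t^2 - 25*t + 100)) dt = 19/12.
Total enclosed area = 2673/4 + 19/12 = 4019/6.

4019/6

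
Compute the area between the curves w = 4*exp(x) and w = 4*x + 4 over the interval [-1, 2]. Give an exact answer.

On [-1, 2], (4*exp(x)) - (4*x + 4) = -4*x + 4*exp(x) - 4 is ≥ 0 throughout, so the area is a single integral of |-4*x + 4*exp(x) - 4|.
∫[-1,2] (-4*x + 4*exp(x) - 4) dx = -18 - 4*exp(-1) + 4*exp(2).

-18 - 4*exp(-1) + 4*exp(2)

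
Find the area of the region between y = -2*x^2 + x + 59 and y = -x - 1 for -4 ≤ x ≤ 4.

On [-4, 4], (-2*x^2 + x + 59) - (-x - 1) = -2*x^2 + 2*x + 60 is ≥ 0 throughout, so the area is a single integral of |-2*x^2 + 2*x + 60|.
∫[-4,4] (-2*x^2 + 2*x + 60) dx = 1184/3.

1184/3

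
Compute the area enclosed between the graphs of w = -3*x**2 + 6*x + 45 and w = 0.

Set the curves equal: -3*x**2 + 6*x + 45 = 0, so -3*x**2 + 6*x + 45 = 0, which factors as -3*(x - 5)*(x + 3) = 0. The curves meet at x = -3, 5.
On [-3, 5], w = -3*x**2 + 6*x + 45 is on top; that piece has area ∫[-3,5] (-3*x**2 + 6*x + 45) dx = 256.

256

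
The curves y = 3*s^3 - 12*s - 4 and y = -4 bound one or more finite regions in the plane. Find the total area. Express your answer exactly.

Set the curves equal: 3*s^3 - 12*s - 4 = -4, so 3*s^3 - 12*s = 0, which factors as 3*s*(s - 2)*(s + 2) = 0. The curves meet at s = -2, 0, 2.
On [-2, 0], y = 3*s^3 - 12*s - 4 is on top; that piece has area ∫[-2,0] (3*s^3 - 12*s) ds = 12.
On [0, 2], y = -4 is on top; that piece has area ∫[0,2] (-(3*s^3 - 12*s)) ds = 12.
Total enclosed area = 12 + 12 = 24.

24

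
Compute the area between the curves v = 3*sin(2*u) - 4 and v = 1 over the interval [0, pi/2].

-3 + 5*pi/2

On [0, pi/2], (3*sin(2*u) - 4) - (1) = 3*sin(2*u) - 5 is ≤ 0 throughout, so the area is a single integral of |3*sin(2*u) - 5|.
∫[0,pi/2] (3*sin(2*u) - 5) du = 3 - 5*pi/2; the area of that piece is -3 + 5*pi/2.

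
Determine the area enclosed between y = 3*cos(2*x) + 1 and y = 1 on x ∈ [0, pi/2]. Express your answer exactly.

3

The difference (3*cos(2*x) + 1) - (1) = 3*cos(2*x) changes sign at x = pi/4 inside [0, pi/2], so split the integral there.
∫[0,pi/4] (3*cos(2*x)) dx = 3/2.
∫[pi/4,pi/2] (3*cos(2*x)) dx = -3/2; the area of that piece is 3/2.
Total area = 3/2 + 3/2 = 3.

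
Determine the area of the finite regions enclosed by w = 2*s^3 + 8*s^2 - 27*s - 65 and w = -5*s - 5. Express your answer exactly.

863/3

Set the curves equal: 2*s^3 + 8*s^2 - 27*s - 65 = -5*s - 5, so 2*s^3 + 8*s^2 - 22*s - 60 = 0, which factors as 2*(s - 3)*(s + 2)*(s + 5) = 0. The curves meet at s = -5, -2, 3.
On [-5, -2], w = 2*s^3 + 8*s^2 - 27*s - 65 is on top; that piece has area ∫[-5,-2] (2*s^3 + 8*s^2 - 22*s - 60) ds = 117/2.
On [-2, 3], w = -5*s - 5 is on top; that piece has area ∫[-2,3] (-(2*s^3 + 8*s^2 - 22*s - 60)) ds = 1375/6.
Total enclosed area = 117/2 + 1375/6 = 863/3.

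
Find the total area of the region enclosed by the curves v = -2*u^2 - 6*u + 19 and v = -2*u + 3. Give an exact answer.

72

Set the curves equal: -2*u^2 - 6*u + 19 = -2*u + 3, so -2*u^2 - 4*u + 16 = 0, which factors as -2*(u - 2)*(u + 4) = 0. The curves meet at u = -4, 2.
On [-4, 2], v = -2*u^2 - 6*u + 19 is on top; that piece has area ∫[-4,2] (-2*u^2 - 4*u + 16) du = 72.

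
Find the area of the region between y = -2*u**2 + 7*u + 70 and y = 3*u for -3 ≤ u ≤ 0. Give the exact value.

On [-3, 0], (-2*u**2 + 7*u + 70) - (3*u) = -2*u**2 + 4*u + 70 is ≥ 0 throughout, so the area is a single integral of |-2*u**2 + 4*u + 70|.
∫[-3,0] (-2*u**2 + 4*u + 70) du = 174.

174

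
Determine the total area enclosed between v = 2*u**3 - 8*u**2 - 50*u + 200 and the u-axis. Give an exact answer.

4019/3

The curve meets the u-axis where 2*u**3 - 8*u**2 - 50*u + 200 = 0, i.e. 2*(u - 5)*(u - 4)*(u + 5) = 0, at u = -5, 4, 5.
On [-5, 4] the curve lies above the axis; ∫[-5,4] (2*u**3 - 8*u**2 - 50*u + 200) du = 2673/2, giving area 2673/2.
On [4, 5] the curve lies below the axis; ∫[4,5] (2*u**3 - 8*u**2 - 50*u + 200) du = -19/6, giving area 19/6.
Total area = 2673/2 + 19/6 = 4019/3.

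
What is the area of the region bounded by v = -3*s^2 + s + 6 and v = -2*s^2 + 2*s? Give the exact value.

Set the curves equal: -3*s^2 + s + 6 = -2*s^2 + 2*s, so -s^2 - s + 6 = 0, which factors as -(s - 2)*(s + 3) = 0. The curves meet at s = -3, 2.
On [-3, 2], v = -3*s^2 + s + 6 is on top; that piece has area ∫[-3,2] (-s^2 - s + 6) ds = 125/6.

125/6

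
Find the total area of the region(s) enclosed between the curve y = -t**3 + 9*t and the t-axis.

The curve meets the t-axis where -t**3 + 9*t = 0, i.e. -t*(t - 3)*(t + 3) = 0, at t = -3, 0, 3.
On [-3, 0] the curve lies below the axis; ∫[-3,0] (-t**3 + 9*t) dt = -81/4, giving area 81/4.
On [0, 3] the curve lies above the axis; ∫[0,3] (-t**3 + 9*t) dt = 81/4, giving area 81/4.
Total area = 81/4 + 81/4 = 81/2.

81/2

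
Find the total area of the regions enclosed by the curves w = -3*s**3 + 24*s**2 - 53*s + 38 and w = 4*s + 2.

37/4

Set the curves equal: -3*s**3 + 24*s**2 - 53*s + 38 = 4*s + 2, so -3*s**3 + 24*s**2 - 57*s + 36 = 0, which factors as -3*(s - 4)*(s - 3)*(s - 1) = 0. The curves meet at s = 1, 3, 4.
On [1, 3], w = 4*s + 2 is on top; that piece has area ∫[1,3] (-(-3*s**3 + 24*s**2 - 57*s + 36)) ds = 8.
On [3, 4], w = -3*s**3 + 24*s**2 - 53*s + 38 is on top; that piece has area ∫[3,4] (-3*s**3 + 24*s**2 - 57*s + 36) ds = 5/4.
Total enclosed area = 8 + 5/4 = 37/4.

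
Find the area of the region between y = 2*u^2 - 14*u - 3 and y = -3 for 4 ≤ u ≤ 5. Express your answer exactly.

67/3

On [4, 5], (2*u^2 - 14*u - 3) - (-3) = 2*u^2 - 14*u is ≤ 0 throughout, so the area is a single integral of |2*u^2 - 14*u|.
∫[4,5] (2*u^2 - 14*u) du = -67/3; the area of that piece is 67/3.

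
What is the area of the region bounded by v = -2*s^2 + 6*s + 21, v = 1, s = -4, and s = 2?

308/3

The difference (-2*s^2 + 6*s + 21) - (1) = -2*s^2 + 6*s + 20 changes sign at s = -2 inside [-4, 2], so split the integral there.
∫[-4,-2] (-2*s^2 + 6*s + 20) ds = -100/3; the area of that piece is 100/3.
∫[-2,2] (-2*s^2 + 6*s + 20) ds = 208/3.
Total area = 100/3 + 208/3 = 308/3.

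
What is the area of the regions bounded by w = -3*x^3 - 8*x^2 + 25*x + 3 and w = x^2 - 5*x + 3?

1221/4

Set the curves equal: -3*x^3 - 8*x^2 + 25*x + 3 = x^2 - 5*x + 3, so -3*x^3 - 9*x^2 + 30*x = 0, which factors as -3*x*(x - 2)*(x + 5) = 0. The curves meet at x = -5, 0, 2.
On [-5, 0], w = x^2 - 5*x + 3 is on top; that piece has area ∫[-5,0] (-(-3*x^3 - 9*x^2 + 30*x)) dx = 1125/4.
On [0, 2], w = -3*x^3 - 8*x^2 + 25*x + 3 is on top; that piece has area ∫[0,2] (-3*x^3 - 9*x^2 + 30*x) dx = 24.
Total enclosed area = 1125/4 + 24 = 1221/4.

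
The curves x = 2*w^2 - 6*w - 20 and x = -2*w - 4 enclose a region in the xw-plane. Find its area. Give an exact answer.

72

Both boundary curves give x as a function of w, so integrate with respect to w. Setting them equal: 2*w^2 - 4*w - 16 = 0, i.e. 2*(w - 4)*(w + 2) = 0, so they meet at w = -2, 4.
For w in [-2, 4], x = 2*w^2 - 6*w - 20 is on the left; area = ∫[-2,4] (-(2*w^2 - 4*w - 16)) dw = 72.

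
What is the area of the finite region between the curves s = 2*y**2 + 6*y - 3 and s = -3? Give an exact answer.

Both boundary curves give s as a function of y, so integrate with respect to y. Setting them equal: 2*y**2 + 6*y = 0, i.e. 2*y*(y + 3) = 0, so they meet at y = -3, 0.
For y in [-3, 0], s = 2*y**2 + 6*y - 3 is on the left; area = ∫[-3,0] (-(2*y**2 + 6*y)) dy = 9.

9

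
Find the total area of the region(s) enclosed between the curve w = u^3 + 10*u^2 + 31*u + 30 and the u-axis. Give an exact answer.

The curve meets the u-axis where u^3 + 10*u^2 + 31*u + 30 = 0, i.e. (u + 2)*(u + 3)*(u + 5) = 0, at u = -5, -3, -2.
On [-5, -3] the curve lies above the axis; ∫[-5,-3] (u^3 + 10*u^2 + 31*u + 30) du = 8/3, giving area 8/3.
On [-3, -2] the curve lies below the axis; ∫[-3,-2] (u^3 + 10*u^2 + 31*u + 30) du = -5/12, giving area 5/12.
Total area = 8/3 + 5/12 = 37/12.

37/12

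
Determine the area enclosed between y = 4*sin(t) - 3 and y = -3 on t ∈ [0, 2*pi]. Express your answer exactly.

16

The difference (4*sin(t) - 3) - (-3) = 4*sin(t) changes sign at t = pi inside [0, 2*pi], so split the integral there.
∫[0,pi] (4*sin(t)) dt = 8.
∫[pi,2*pi] (4*sin(t)) dt = -8; the area of that piece is 8.
Total area = 8 + 8 = 16.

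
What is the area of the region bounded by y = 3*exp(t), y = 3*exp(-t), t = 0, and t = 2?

-6 + 3*exp(-2) + 3*exp(2)

On [0, 2], (3*exp(t)) - (3*exp(-t)) = 3*exp(t) - 3*exp(-t) is ≥ 0 throughout, so the area is a single integral of |3*exp(t) - 3*exp(-t)|.
∫[0,2] (3*exp(t) - 3*exp(-t)) dt = -6 + 3*exp(-2) + 3*exp(2).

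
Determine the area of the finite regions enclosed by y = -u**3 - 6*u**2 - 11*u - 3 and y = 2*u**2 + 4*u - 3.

Set the curves equal: -u**3 - 6*u**2 - 11*u - 3 = 2*u**2 + 4*u - 3, so -u**3 - 8*u**2 - 15*u = 0, which factors as -u*(u + 3)*(u + 5) = 0. The curves meet at u = -5, -3, 0.
On [-5, -3], y = 2*u**2 + 4*u - 3 is on top; that piece has area ∫[-5,-3] (-(-u**3 - 8*u**2 - 15*u)) du = 16/3.
On [-3, 0], y = -u**3 - 6*u**2 - 11*u - 3 is on top; that piece has area ∫[-3,0] (-u**3 - 8*u**2 - 15*u) du = 63/4.
Total enclosed area = 16/3 + 63/4 = 253/12.

253/12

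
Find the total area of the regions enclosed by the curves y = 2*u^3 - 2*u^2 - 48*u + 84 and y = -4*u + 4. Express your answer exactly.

Set the curves equal: 2*u^3 - 2*u^2 - 48*u + 84 = -4*u + 4, so 2*u^3 - 2*u^2 - 44*u + 80 = 0, which factors as 2*(u - 4)*(u - 2)*(u + 5) = 0. The curves meet at u = -5, 2, 4.
On [-5, 2], y = 2*u^3 - 2*u^2 - 48*u + 84 is on top; that piece has area ∫[-5,2] (2*u^3 - 2*u^2 - 44*u + 80) du = 3773/6.
On [2, 4], y = -4*u + 4 is on top; that piece has area ∫[2,4] (-(2*u^3 - 2*u^2 - 44*u + 80)) du = 64/3.
Total enclosed area = 3773/6 + 64/3 = 3901/6.

3901/6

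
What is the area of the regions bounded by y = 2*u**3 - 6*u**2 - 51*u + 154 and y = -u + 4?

Set the curves equal: 2*u**3 - 6*u**2 - 51*u + 154 = -u + 4, so 2*u**3 - 6*u**2 - 50*u + 150 = 0, which factors as 2*(u - 5)*(u - 3)*(u + 5) = 0. The curves meet at u = -5, 3, 5.
On [-5, 3], y = 2*u**3 - 6*u**2 - 51*u + 154 is on top; that piece has area ∫[-5,3] (2*u**3 - 6*u**2 - 50*u + 150) du = 1024.
On [3, 5], y = -u + 4 is on top; that piece has area ∫[3,5] (-(2*u**3 - 6*u**2 - 50*u + 150)) du = 24.
Total enclosed area = 1024 + 24 = 1048.

1048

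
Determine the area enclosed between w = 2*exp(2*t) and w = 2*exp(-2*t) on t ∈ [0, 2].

On [0, 2], (2*exp(2*t)) - (2*exp(-2*t)) = 2*exp(2*t) - 2*exp(-2*t) is ≥ 0 throughout, so the area is a single integral of |2*exp(2*t) - 2*exp(-2*t)|.
∫[0,2] (2*exp(2*t) - 2*exp(-2*t)) dt = -2 + exp(-4) + exp(4).

-2 + exp(-4) + exp(4)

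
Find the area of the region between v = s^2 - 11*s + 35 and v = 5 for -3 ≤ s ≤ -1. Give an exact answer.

338/3

On [-3, -1], (s^2 - 11*s + 35) - (5) = s^2 - 11*s + 30 is ≥ 0 throughout, so the area is a single integral of |s^2 - 11*s + 30|.
∫[-3,-1] (s^2 - 11*s + 30) ds = 338/3.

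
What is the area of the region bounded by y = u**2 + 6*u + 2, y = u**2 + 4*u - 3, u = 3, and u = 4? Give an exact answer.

12

On [3, 4], (u**2 + 6*u + 2) - (u**2 + 4*u - 3) = 2*u + 5 is ≥ 0 throughout, so the area is a single integral of |2*u + 5|.
∫[3,4] (2*u + 5) du = 12.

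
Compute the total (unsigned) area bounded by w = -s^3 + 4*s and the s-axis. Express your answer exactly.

The curve meets the s-axis where -s^3 + 4*s = 0, i.e. -s*(s - 2)*(s + 2) = 0, at s = -2, 0, 2.
On [-2, 0] the curve lies below the axis; ∫[-2,0] (-s^3 + 4*s) ds = -4, giving area 4.
On [0, 2] the curve lies above the axis; ∫[0,2] (-s^3 + 4*s) ds = 4, giving area 4.
Total area = 4 + 4 = 8.

8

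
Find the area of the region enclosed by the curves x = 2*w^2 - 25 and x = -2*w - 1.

343/3

Both boundary curves give x as a function of w, so integrate with respect to w. Setting them equal: 2*w^2 + 2*w - 24 = 0, i.e. 2*(w - 3)*(w + 4) = 0, so they meet at w = -4, 3.
For w in [-4, 3], x = 2*w^2 - 25 is on the left; area = ∫[-4,3] (-(2*w^2 + 2*w - 24)) dw = 343/3.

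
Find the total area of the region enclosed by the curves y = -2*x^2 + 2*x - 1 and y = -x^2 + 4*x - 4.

Set the curves equal: -2*x^2 + 2*x - 1 = -x^2 + 4*x - 4, so -x^2 - 2*x + 3 = 0, which factors as -(x - 1)*(x + 3) = 0. The curves meet at x = -3, 1.
On [-3, 1], y = -2*x^2 + 2*x - 1 is on top; that piece has area ∫[-3,1] (-x^2 - 2*x + 3) dx = 32/3.

32/3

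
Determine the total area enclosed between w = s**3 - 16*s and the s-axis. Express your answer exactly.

The curve meets the s-axis where s**3 - 16*s = 0, i.e. s*(s - 4)*(s + 4) = 0, at s = -4, 0, 4.
On [-4, 0] the curve lies above the axis; ∫[-4,0] (s**3 - 16*s) ds = 64, giving area 64.
On [0, 4] the curve lies below the axis; ∫[0,4] (s**3 - 16*s) ds = -64, giving area 64.
Total area = 64 + 64 = 128.

128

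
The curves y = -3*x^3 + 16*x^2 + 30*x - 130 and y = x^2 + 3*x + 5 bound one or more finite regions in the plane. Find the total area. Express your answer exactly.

Set the curves equal: -3*x^3 + 16*x^2 + 30*x - 130 = x^2 + 3*x + 5, so -3*x^3 + 15*x^2 + 27*x - 135 = 0, which factors as -3*(x - 5)*(x - 3)*(x + 3) = 0. The curves meet at x = -3, 3, 5.
On [-3, 3], y = x^2 + 3*x + 5 is on top; that piece has area ∫[-3,3] (-(-3*x^3 + 15*x^2 + 27*x - 135)) dx = 540.
On [3, 5], y = -3*x^3 + 16*x^2 + 30*x - 130 is on top; that piece has area ∫[3,5] (-3*x^3 + 15*x^2 + 27*x - 135) dx = 28.
Total enclosed area = 540 + 28 = 568.

568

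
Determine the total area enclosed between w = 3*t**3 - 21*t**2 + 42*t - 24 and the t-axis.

37/4

The curve meets the t-axis where 3*t**3 - 21*t**2 + 42*t - 24 = 0, i.e. 3*(t - 4)*(t - 2)*(t - 1) = 0, at t = 1, 2, 4.
On [1, 2] the curve lies above the axis; ∫[1,2] (3*t**3 - 21*t**2 + 42*t - 24) dt = 5/4, giving area 5/4.
On [2, 4] the curve lies below the axis; ∫[2,4] (3*t**3 - 21*t**2 + 42*t - 24) dt = -8, giving area 8.
Total area = 5/4 + 8 = 37/4.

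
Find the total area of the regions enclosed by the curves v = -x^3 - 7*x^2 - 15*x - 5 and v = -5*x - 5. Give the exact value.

253/12

Set the curves equal: -x^3 - 7*x^2 - 15*x - 5 = -5*x - 5, so -x^3 - 7*x^2 - 10*x = 0, which factors as -x*(x + 2)*(x + 5) = 0. The curves meet at x = -5, -2, 0.
On [-5, -2], v = -5*x - 5 is on top; that piece has area ∫[-5,-2] (-(-x^3 - 7*x^2 - 10*x)) dx = 63/4.
On [-2, 0], v = -x^3 - 7*x^2 - 15*x - 5 is on top; that piece has area ∫[-2,0] (-x^3 - 7*x^2 - 10*x) dx = 16/3.
Total enclosed area = 63/4 + 16/3 = 253/12.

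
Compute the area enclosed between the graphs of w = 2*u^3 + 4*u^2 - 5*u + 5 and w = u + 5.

71/3

Set the curves equal: 2*u^3 + 4*u^2 - 5*u + 5 = u + 5, so 2*u^3 + 4*u^2 - 6*u = 0, which factors as 2*u*(u - 1)*(u + 3) = 0. The curves meet at u = -3, 0, 1.
On [-3, 0], w = 2*u^3 + 4*u^2 - 5*u + 5 is on top; that piece has area ∫[-3,0] (2*u^3 + 4*u^2 - 6*u) du = 45/2.
On [0, 1], w = u + 5 is on top; that piece has area ∫[0,1] (-(2*u^3 + 4*u^2 - 6*u)) du = 7/6.
Total enclosed area = 45/2 + 7/6 = 71/3.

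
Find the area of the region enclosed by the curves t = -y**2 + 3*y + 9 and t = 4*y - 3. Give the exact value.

Both boundary curves give t as a function of y, so integrate with respect to y. Setting them equal: -y**2 - y + 12 = 0, i.e. -(y - 3)*(y + 4) = 0, so they meet at y = -4, 3.
For y in [-4, 3], t = -y**2 + 3*y + 9 is on the right; area = ∫[-4,3] (-y**2 - y + 12) dy = 343/6.

343/6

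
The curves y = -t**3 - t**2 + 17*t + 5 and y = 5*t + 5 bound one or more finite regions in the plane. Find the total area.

Set the curves equal: -t**3 - t**2 + 17*t + 5 = 5*t + 5, so -t**3 - t**2 + 12*t = 0, which factors as -t*(t - 3)*(t + 4) = 0. The curves meet at t = -4, 0, 3.
On [-4, 0], y = 5*t + 5 is on top; that piece has area ∫[-4,0] (-(-t**3 - t**2 + 12*t)) dt = 160/3.
On [0, 3], y = -t**3 - t**2 + 17*t + 5 is on top; that piece has area ∫[0,3] (-t**3 - t**2 + 12*t) dt = 99/4.
Total enclosed area = 160/3 + 99/4 = 937/12.

937/12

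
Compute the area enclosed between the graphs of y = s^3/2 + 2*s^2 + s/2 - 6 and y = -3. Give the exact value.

71/12

Set the curves equal: s^3/2 + 2*s^2 + s/2 - 6 = -3, so s^3/2 + 2*s^2 + s/2 - 3 = 0, which factors as (s - 1)*(s + 2)*(s + 3)/2 = 0. The curves meet at s = -3, -2, 1.
On [-3, -2], y = s^3/2 + 2*s^2 + s/2 - 6 is on top; that piece has area ∫[-3,-2] (s^3/2 + 2*s^2 + s/2 - 3) ds = 7/24.
On [-2, 1], y = -3 is on top; that piece has area ∫[-2,1] (-(s^3/2 + 2*s^2 + s/2 - 3)) ds = 45/8.
Total enclosed area = 7/24 + 45/8 = 71/12.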